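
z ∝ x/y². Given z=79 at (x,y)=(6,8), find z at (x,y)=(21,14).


z = k·x/y²
Solve for k using the known point: k = z·y²/x = 79×64/6 = 5056/6 ≈ 842.6667
Now evaluate at x=21, y=14:
z = k × 21 / 196 = (5056 × 21) / (6 × 196) = 106176/1176
≈ 90.2857

90.2857


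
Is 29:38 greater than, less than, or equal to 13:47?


29/38 = 0.7632
13/47 = 0.2766
0.7632 > 0.2766, so 29:38 is greater
= greater than

greater than


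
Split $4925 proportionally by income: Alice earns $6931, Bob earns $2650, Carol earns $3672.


Total income = 6931 + 2650 + 3672 = $13253
Alice: $4925 × 6931/13253 = $2575.66
Bob: $4925 × 2650/13253 = $984.78
Carol: $4925 × 3672/13253 = $1364.57
= Alice: $2575.66, Bob: $984.78, Carol: $1364.57

Alice: $2575.66, Bob: $984.78, Carol: $1364.57


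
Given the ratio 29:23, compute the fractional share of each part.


Total parts = 29 + 23 = 52
First part: 29/52 = 29/52
Second part: 23/52 = 23/52
= 29/52 and 23/52

29/52 and 23/52


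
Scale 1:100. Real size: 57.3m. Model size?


Model size = real / scale
= 57.3 / 100
= 0.5730 m

0.5730 m


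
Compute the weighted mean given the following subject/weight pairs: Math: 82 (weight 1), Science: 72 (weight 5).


Numerator = 82×1 + 72×5
= 82 + 360
= 442
Total weight = 6
Weighted avg = 442/6
= 73.67

73.67


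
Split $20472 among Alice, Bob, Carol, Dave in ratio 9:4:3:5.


Total parts = 9 + 4 + 3 + 5 = 21
Alice: 20472 × 9/21 = 8773.71
Bob: 20472 × 4/21 = 3899.43
Carol: 20472 × 3/21 = 2924.57
Dave: 20472 × 5/21 = 4874.29
= Alice: $8773.71, Bob: $3899.43, Carol: $2924.57, Dave: $4874.29

Alice: $8773.71, Bob: $3899.43, Carol: $2924.57, Dave: $4874.29


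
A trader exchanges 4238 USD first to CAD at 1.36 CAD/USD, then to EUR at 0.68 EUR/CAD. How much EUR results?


Step 1: 4238 USD × 1.36 = 5763.68 CAD
Step 2: 5763.68 CAD × 0.68 = 3919.30 EUR
Implied rate USD→EUR = 1.36 × 0.68 = 0.9248
= 3919.30 EUR

3919.30 EUR


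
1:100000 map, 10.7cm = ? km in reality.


Real distance = map distance × scale
= 10.7cm × 100000
= 1070000 cm = 10700.0 m
= 10.700 km

10.700 km


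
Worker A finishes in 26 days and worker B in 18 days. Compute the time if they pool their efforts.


Rate of A = 1/26 per day
Rate of B = 1/18 per day
Combined rate = 1/26 + 1/18 = 44/468 ≈ 0.0940 per day
Days = 1 / combined rate = 468/44
≈ 10.64 days

10.64 days


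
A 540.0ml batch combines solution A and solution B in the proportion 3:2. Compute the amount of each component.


Total parts = 3 + 2 = 5
solution A: 540.0 × 3/5 = 324.0ml
solution B: 540.0 × 2/5 = 216.0ml
= 324.0ml and 216.0ml

324.0ml and 216.0ml


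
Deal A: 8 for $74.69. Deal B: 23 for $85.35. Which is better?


Deal A: $74.69/8 = $9.3363/unit
Deal B: $85.35/23 = $3.7109/unit
B is cheaper per unit
= Deal B

Deal B


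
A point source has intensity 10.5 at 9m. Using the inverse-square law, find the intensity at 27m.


I₁d₁² = I₂d₂²
I₂ = I₁ × (d₁/d₂)²
= 10.5 × (9/27)²
= 10.5 × 81/729
= 850.5/729
≈ 1.1667

1.1667


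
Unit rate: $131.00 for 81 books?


Unit rate = total / quantity
= 131.00 / 81
= $1.62 per unit

$1.62 per unit


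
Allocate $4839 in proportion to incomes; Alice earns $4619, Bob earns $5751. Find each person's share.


Total income = 4619 + 5751 = $10370
Alice: $4839 × 4619/10370 = $2155.38
Bob: $4839 × 5751/10370 = $2683.62
= Alice: $2155.38, Bob: $2683.62

Alice: $2155.38, Bob: $2683.62


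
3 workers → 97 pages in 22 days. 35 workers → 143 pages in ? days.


Days ∝ work / workers, so d₂ = d₁ × (m₁/m₂) × (w₂/w₁)
Workers factor (inverse): 3/35 ≈ 0.0857
Work factor (direct): 143/97 ≈ 1.4742
d₂ = 22 × 3/35 × 143/97 = (22 × 3 × 143) / (35 × 97) = 9438/3395
≈ 2.78 days

2.78 days


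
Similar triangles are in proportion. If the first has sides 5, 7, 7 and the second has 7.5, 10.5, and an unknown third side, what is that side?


Scale factor = 7.5/5 = 1.5
Missing side = 7 × 1.5
= 10.5

10.5


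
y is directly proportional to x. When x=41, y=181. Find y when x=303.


Direct proportion: y/x = constant
k = 181/41 ≈ 4.4146
y₂ = k × 303 = 181 × 303 / 41 = 54843/41
≈ 1337.63

1337.63


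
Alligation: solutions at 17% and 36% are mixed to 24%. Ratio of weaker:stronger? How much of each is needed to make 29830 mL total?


Let x parts of 17% mix with y parts of 36%.
17x + 36y = 24(x + y)
17x + 36y = 24x + 24y
x(17 - 24) = y(24 - 36)
x/y = (36 - 24)/(24 - 17) = 12/7
Simplify: 12:7
Total parts = 19; one part = 29830/19 = 1570.00 mL
17% solution: 12×1570.00 = 18840.00 mL
36% solution: 7×1570.00 = 10990.00 mL
= ratio 12:7; 18840.00 mL and 10990.00 mL

ratio 12:7; 18840.00 mL and 10990.00 mL


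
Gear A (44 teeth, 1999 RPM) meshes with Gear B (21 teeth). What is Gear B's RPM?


Gear ratio = 44:21 = 44:21
RPM_B = RPM_A × (teeth_A / teeth_B)
= 1999 × (44/21)
= 4188.4 RPM

4188.4 RPM


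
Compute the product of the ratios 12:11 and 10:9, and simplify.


Compound ratio = (12×10) : (11×9)
= 120:99
GCD = 3
= 40:33

40:33


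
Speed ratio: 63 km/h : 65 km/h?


Ratio = 63:65
GCD = 1
Simplified = 63:65
Time ratio (same distance) = 65:63
Speed ratio = 63:65

63:65


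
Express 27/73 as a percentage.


Percentage = (part / whole) × 100
= (27 / 73) × 100
≈ 36.99%

36.99%


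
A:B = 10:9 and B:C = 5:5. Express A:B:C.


Match B: multiply A:B by 5 → 50:45
Multiply B:C by 9 → 45:45
Combined: 50:45:45
GCD = 5
= 10:9:9

10:9:9


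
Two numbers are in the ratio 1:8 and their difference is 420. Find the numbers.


Let A = 1k, B = 8k.
8k - 1k = 420
7k = 420 → k = 420/7 = 60
A = 1×60 = 60, B = 8×60 = 480
= A = 60, B = 480

A = 60, B = 480


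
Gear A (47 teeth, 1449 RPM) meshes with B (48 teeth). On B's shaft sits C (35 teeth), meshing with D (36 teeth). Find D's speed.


Stage 1: RPM_B = RPM_A × t_A/t_B = 1449 × 47/48 = 68103/48 ≈ 1418.81
B and C share a shaft → RPM_C = RPM_B
Stage 2: RPM_D = RPM_C × t_C/t_D = RPM_A × (t_A×t_C)/(t_B×t_D)
Overall ratio = (47×35)/(48×36) = 1645/1728
RPM_D = 1449 × 1645/1728 = 2383605/1728
≈ 1379.40 RPM

1379.40 RPM


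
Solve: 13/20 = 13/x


Cross multiply: 13 × x = 20 × 13
13x = 260
x = 260 / 13
= 20.00

20.00


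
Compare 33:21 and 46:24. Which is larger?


33/21 = 1.5714
46/24 = 1.9167
1.5714 < 1.9167, so 33:21 is less
= 46:24

46:24


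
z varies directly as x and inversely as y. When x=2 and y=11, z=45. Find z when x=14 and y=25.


z = k·x/y
Solve for k using the known point: k = z·y/x = 45×11/2 = 495/2 = 247.5000
Now evaluate at x=14, y=25:
z = k × 14 / 25 = (495 × 14) / (2 × 25) = 6930/50
= 138.6000

138.6000


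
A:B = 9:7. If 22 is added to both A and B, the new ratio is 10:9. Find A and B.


Let A = 9k, B = 7k.
(9k + 22) / (7k + 22) = 10/9
Cross-multiply: 9(9k + 22) = 10(7k + 22)
81k + 198 = 70k + 220
81k - 70k = 220 - 198
11k = 22
k = 22/11 = 2
A = 9×2 = 18, B = 7×2 = 14
= A = 18, B = 14

A = 18, B = 14


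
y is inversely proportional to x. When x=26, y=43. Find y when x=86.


Inverse proportion: x × y = constant
k = 26 × 43 = 1118
y₂ = k / 86 = 1118 / 86
= 13.00

13.00


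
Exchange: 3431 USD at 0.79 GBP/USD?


Amount × rate = 3431 × 0.79
= 2710.49 GBP

2710.49 GBP


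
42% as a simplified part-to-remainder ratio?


42% means 42 parts out of 100; remainder = 58
Part : remainder = 42:58
GCD = 2
= 21:29

21:29


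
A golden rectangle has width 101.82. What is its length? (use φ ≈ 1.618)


φ = (1 + √5) / 2 ≈ 1.618
Length = width × φ = 101.82 × 1.618 = 164.74476
≈ 164.74

164.74


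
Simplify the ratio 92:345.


GCD(92, 345) = 23
92/23 : 345/23
= 4:15

4:15


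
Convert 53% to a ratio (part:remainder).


53% means 53 parts out of 100; remainder = 47
Part : remainder = 53:47
GCD = 1
= 53:47

53:47


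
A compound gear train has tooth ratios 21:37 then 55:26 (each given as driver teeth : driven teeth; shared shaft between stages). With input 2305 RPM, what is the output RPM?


Stage 1: RPM_B = RPM_A × t_A/t_B = 2305 × 21/37 = 48405/37 ≈ 1308.24
B and C share a shaft → RPM_C = RPM_B
Stage 2: RPM_D = RPM_C × t_C/t_D = RPM_A × (t_A×t_C)/(t_B×t_D)
Overall ratio = (21×55)/(37×26) = 1155/962
RPM_D = 2305 × 1155/962 = 2662275/962
≈ 2767.44 RPM

2767.44 RPM


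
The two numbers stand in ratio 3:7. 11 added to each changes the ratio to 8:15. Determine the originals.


Let A = 3k, B = 7k.
(3k + 11) / (7k + 11) = 8/15
Cross-multiply: 15(3k + 11) = 8(7k + 11)
45k + 165 = 56k + 88
45k - 56k = 88 - 165
-11k = -77
k = -77/-11 = 7
A = 3×7 = 21, B = 7×7 = 49
= A = 21, B = 49

A = 21, B = 49


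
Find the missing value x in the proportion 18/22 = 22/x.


Cross multiply: 18 × x = 22 × 22
18x = 484
x = 484 / 18
= 26.89

26.89


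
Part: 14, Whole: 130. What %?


Percentage = (part / whole) × 100
= (14 / 130) × 100
≈ 10.77%

10.77%


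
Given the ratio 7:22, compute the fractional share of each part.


Total parts = 7 + 22 = 29
First part: 7/29 = 7/29
Second part: 22/29 = 22/29
= 7/29 and 22/29

7/29 and 22/29


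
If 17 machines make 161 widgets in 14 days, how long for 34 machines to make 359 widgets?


Days ∝ work / workers, so d₂ = d₁ × (m₁/m₂) × (w₂/w₁)
Workers factor (inverse): 17/34 = 0.5000
Work factor (direct): 359/161 ≈ 2.2298
d₂ = 14 × 17/34 × 359/161 = (14 × 17 × 359) / (34 × 161) = 85442/5474
≈ 15.61 days

15.61 days


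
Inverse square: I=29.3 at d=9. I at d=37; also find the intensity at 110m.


I₁d₁² = I₂d₂²
I at 37m = 29.3 × (9/37)² = 29.3 × 81/1369 = 2373.3/1369 ≈ 1.7336
I at 110m = 29.3 × (9/110)² = 29.3 × 81/12100 = 2373.3/12100 ≈ 0.1961
= 1.7336 and 0.1961

1.7336 and 0.1961


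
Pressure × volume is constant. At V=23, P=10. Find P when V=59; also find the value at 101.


Inverse proportion: x × y = constant
k = 23 × 10 = 230
At x=59: k/59 = 3.90
At x=101: k/101 = 2.28
= 3.90 and 2.28

3.90 and 2.28


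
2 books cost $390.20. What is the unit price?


Unit rate = total / quantity
= 390.20 / 2
= $195.10 per unit

$195.10 per unit


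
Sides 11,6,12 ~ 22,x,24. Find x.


Scale factor = 22/11 = 2
Missing side = 6 × 2
= 12.0

12.0


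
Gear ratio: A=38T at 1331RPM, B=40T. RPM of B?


Gear ratio = 38:40 = 19:20
RPM_B = RPM_A × (teeth_A / teeth_B)
= 1331 × (38/40)
= 1264.5 RPM

1264.5 RPM


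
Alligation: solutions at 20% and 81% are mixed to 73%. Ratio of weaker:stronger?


Let x parts of 20% mix with y parts of 81%.
20x + 81y = 73(x + y)
20x + 81y = 73x + 73y
x(20 - 73) = y(73 - 81)
x/y = (81 - 73)/(73 - 20) = 8/53
Simplify: 8:53
= 8:53

8:53


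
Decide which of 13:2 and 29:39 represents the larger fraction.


13/2 = 6.5000
29/39 = 0.7436
6.5000 > 0.7436, so 13:2 is greater
= 13:2

13:2


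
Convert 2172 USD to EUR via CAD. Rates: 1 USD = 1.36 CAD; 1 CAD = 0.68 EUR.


Step 1: 2172 USD × 1.36 = 2953.92 CAD
Step 2: 2953.92 CAD × 0.68 = 2008.67 EUR
Implied rate USD→EUR = 1.36 × 0.68 = 0.9248
= 2008.67 EUR

2008.67 EUR


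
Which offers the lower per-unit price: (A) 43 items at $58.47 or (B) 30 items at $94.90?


Deal A: $58.47/43 = $1.3598/unit
Deal B: $94.90/30 = $3.1633/unit
A is cheaper per unit
= Deal A

Deal A


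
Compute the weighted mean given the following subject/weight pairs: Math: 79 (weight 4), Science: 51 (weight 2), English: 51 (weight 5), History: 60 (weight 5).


Numerator = 79×4 + 51×2 + 51×5 + 60×5
= 316 + 102 + 255 + 300
= 973
Total weight = 16
Weighted avg = 973/16
= 60.81

60.81


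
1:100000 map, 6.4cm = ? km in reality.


Real distance = map distance × scale
= 6.4cm × 100000
= 640000 cm = 6400.0 m
= 6.400 km

6.400 km


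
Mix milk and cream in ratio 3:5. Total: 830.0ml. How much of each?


Total parts = 3 + 5 = 8
milk: 830.0 × 3/8 = 311.3ml
cream: 830.0 × 5/8 = 518.8ml
= 311.3ml and 518.8ml

311.3ml and 518.8ml


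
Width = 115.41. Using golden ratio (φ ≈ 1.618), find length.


φ = (1 + √5) / 2 ≈ 1.618
Length = width × φ = 115.41 × 1.618 = 186.73338
≈ 186.73

186.73


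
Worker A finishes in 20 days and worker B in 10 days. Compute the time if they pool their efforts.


Rate of A = 1/20 per day
Rate of B = 1/10 per day
Combined rate = 1/20 + 1/10 = 30/200 = 0.1500 per day
Days = 1 / combined rate = 200/30
≈ 6.67 days

6.67 days


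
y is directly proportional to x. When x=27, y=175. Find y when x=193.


Direct proportion: y/x = constant
k = 175/27 ≈ 6.4815
y₂ = k × 193 = 175 × 193 / 27 = 33775/27
≈ 1250.93

1250.93


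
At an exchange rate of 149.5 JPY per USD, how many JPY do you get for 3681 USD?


Amount × rate = 3681 × 149.5
= 550309.50 JPY

550309.50 JPY


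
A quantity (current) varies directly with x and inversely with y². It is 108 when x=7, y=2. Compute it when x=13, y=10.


z = k·x/y²
Solve for k using the known point: k = z·y²/x = 108×4/7 = 432/7 ≈ 61.7143
Now evaluate at x=13, y=10:
z = k × 13 / 100 = (432 × 13) / (7 × 100) = 5616/700
≈ 8.0229

8.0229


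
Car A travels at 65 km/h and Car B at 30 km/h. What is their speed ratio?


Ratio = 65:30
GCD = 5
Simplified = 13:6
Time ratio (same distance) = 6:13
Speed ratio = 13:6

13:6


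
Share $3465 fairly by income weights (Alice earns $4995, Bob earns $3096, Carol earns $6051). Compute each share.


Total income = 4995 + 3096 + 6051 = $14142
Alice: $3465 × 4995/14142 = $1223.85
Bob: $3465 × 3096/14142 = $758.57
Carol: $3465 × 6051/14142 = $1482.58
= Alice: $1223.85, Bob: $758.57, Carol: $1482.58

Alice: $1223.85, Bob: $758.57, Carol: $1482.58


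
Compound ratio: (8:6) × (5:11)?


Compound ratio = (8×5) : (6×11)
= 40:66
GCD = 2
= 20:33

20:33


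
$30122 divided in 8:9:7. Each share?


Total parts = 8 + 9 + 7 = 24
Part 1: 30122 × 8/24 = 10040.67
Part 2: 30122 × 9/24 = 11295.75
Part 3: 30122 × 7/24 = 8785.58
= Part 1: $10040.67, Part 2: $11295.75, Part 3: $8785.58

Part 1: $10040.67, Part 2: $11295.75, Part 3: $8785.58


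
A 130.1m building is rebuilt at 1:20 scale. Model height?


Model size = real / scale
= 130.1 / 20
= 6.5050 m

6.5050 m


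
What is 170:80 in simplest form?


GCD(170, 80) = 10
170/10 : 80/10
= 17:8

17:8


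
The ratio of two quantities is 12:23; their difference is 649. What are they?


Let A = 12k, B = 23k.
23k - 12k = 649
11k = 649 → k = 649/11 = 59
A = 12×59 = 708, B = 23×59 = 1357
= A = 708, B = 1357

A = 708, B = 1357


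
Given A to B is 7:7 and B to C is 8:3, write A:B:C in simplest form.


Match B: multiply A:B by 8 → 56:56
Multiply B:C by 7 → 56:21
Combined: 56:56:21
GCD = 7
= 8:8:3

8:8:3


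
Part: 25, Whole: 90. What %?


Percentage = (part / whole) × 100
= (25 / 90) × 100
≈ 27.78%

27.78%


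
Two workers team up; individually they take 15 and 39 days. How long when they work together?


Rate of A = 1/15 per day
Rate of B = 1/39 per day
Combined rate = 1/15 + 1/39 = 54/585 ≈ 0.0923 per day
Days = 1 / combined rate = 585/54
≈ 10.83 days

10.83 days


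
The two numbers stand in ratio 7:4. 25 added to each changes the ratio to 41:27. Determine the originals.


Let A = 7k, B = 4k.
(7k + 25) / (4k + 25) = 41/27
Cross-multiply: 27(7k + 25) = 41(4k + 25)
189k + 675 = 164k + 1025
189k - 164k = 1025 - 675
25k = 350
k = 350/25 = 14
A = 7×14 = 98, B = 4×14 = 56
= A = 98, B = 56

A = 98, B = 56


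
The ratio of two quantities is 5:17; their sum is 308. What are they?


Let A = 5k, B = 17k.
5k + 17k = 308
22k = 308 → k = 308/22 = 14
A = 5×14 = 70, B = 17×14 = 238
= A = 70, B = 238

A = 70, B = 238


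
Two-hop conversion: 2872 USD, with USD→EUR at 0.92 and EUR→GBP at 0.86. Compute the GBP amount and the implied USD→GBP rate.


Step 1: 2872 USD × 0.92 = 2642.24 EUR
Step 2: 2642.24 EUR × 0.86 = 2272.33 GBP
Implied rate USD→GBP = 0.92 × 0.86 = 0.7912
= 2272.33 GBP; implied rate 0.7912 GBP/USD

2272.33 GBP; implied rate 0.7912 GBP/USD


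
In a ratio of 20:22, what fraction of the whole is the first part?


Total parts = 20 + 22 = 42
First part: 20/42 = 10/21
= 10/21

10/21


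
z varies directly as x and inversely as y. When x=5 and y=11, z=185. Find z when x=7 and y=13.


z = k·x/y
Solve for k using the known point: k = z·y/x = 185×11/5 = 2035/5 = 407.0000
Now evaluate at x=7, y=13:
z = k × 7 / 13 = (2035 × 7) / (5 × 13) = 14245/65
≈ 219.1538

219.1538


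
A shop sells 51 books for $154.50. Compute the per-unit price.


Unit rate = total / quantity
= 154.50 / 51
= $3.03 per unit

$3.03 per unit


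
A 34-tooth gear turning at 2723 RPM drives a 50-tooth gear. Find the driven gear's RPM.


Gear ratio = 34:50 = 17:25
RPM_B = RPM_A × (teeth_A / teeth_B)
= 2723 × (34/50)
= 1851.6 RPM

1851.6 RPM


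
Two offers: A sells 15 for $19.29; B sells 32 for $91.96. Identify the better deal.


Deal A: $19.29/15 = $1.2860/unit
Deal B: $91.96/32 = $2.8738/unit
A is cheaper per unit
= Deal A

Deal A


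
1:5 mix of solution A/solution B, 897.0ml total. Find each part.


Total parts = 1 + 5 = 6
solution A: 897.0 × 1/6 = 149.5ml
solution B: 897.0 × 5/6 = 747.5ml
= 149.5ml and 747.5ml

149.5ml and 747.5ml


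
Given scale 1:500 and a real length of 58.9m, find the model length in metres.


Model size = real / scale
= 58.9 / 500
= 0.1178 m

0.1178 m


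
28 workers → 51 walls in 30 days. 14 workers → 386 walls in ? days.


Days ∝ work / workers, so d₂ = d₁ × (m₁/m₂) × (w₂/w₁)
Workers factor (inverse): 28/14 = 2.0000
Work factor (direct): 386/51 ≈ 7.5686
d₂ = 30 × 28/14 × 386/51 = (30 × 28 × 386) / (14 × 51) = 324240/714
≈ 454.12 days

454.12 days


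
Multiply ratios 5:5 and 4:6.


Compound ratio = (5×4) : (5×6)
= 20:30
GCD = 10
= 2:3

2:3


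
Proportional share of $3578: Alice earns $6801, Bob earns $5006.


Total income = 6801 + 5006 = $11807
Alice: $3578 × 6801/11807 = $2060.98
Bob: $3578 × 5006/11807 = $1517.02
= Alice: $2060.98, Bob: $1517.02

Alice: $2060.98, Bob: $1517.02


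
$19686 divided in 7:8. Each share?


Total parts = 7 + 8 = 15
Part 1: 19686 × 7/15 = 9186.80
Part 2: 19686 × 8/15 = 10499.20
= Part 1: $9186.80, Part 2: $10499.20

Part 1: $9186.80, Part 2: $10499.20


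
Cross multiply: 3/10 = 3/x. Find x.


Cross multiply: 3 × x = 10 × 3
3x = 30
x = 30 / 3
= 10.00

10.00


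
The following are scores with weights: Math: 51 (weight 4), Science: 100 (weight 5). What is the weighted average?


Numerator = 51×4 + 100×5
= 204 + 500
= 704
Total weight = 9
Weighted avg = 704/9
= 78.22

78.22


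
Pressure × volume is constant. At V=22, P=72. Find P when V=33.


Inverse proportion: x × y = constant
k = 22 × 72 = 1584
y₂ = k / 33 = 1584 / 33
= 48.00

48.00


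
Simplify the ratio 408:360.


GCD(408, 360) = 24
408/24 : 360/24
= 17:15

17:15


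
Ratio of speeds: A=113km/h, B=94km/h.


Ratio = 113:94
GCD = 1
Simplified = 113:94
Time ratio (same distance) = 94:113
Speed ratio = 113:94

113:94


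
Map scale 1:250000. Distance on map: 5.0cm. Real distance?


Real distance = map distance × scale
= 5.0cm × 250000
= 1250000 cm = 12500.0 m
= 12.500 km

12.500 km


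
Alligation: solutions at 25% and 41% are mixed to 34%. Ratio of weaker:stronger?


Let x parts of 25% mix with y parts of 41%.
25x + 41y = 34(x + y)
25x + 41y = 34x + 34y
x(25 - 34) = y(34 - 41)
x/y = (41 - 34)/(34 - 25) = 7/9
Simplify: 7:9
= 7:9

7:9


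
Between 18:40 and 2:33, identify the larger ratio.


18/40 = 0.4500
2/33 = 0.0606
0.4500 > 0.0606, so 18:40 is greater
= 18:40

18:40


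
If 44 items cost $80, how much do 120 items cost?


Direct proportion: y/x = constant
k = 80/44 ≈ 1.8182
y₂ = k × 120 = 80 × 120 / 44 = 9600/44
≈ 218.18

218.18


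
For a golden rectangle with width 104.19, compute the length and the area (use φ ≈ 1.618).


φ = (1 + √5) / 2 ≈ 1.618
Length = width × φ = 104.19 × 1.618 = 168.57942
≈ 168.58
Area = width × length = 104.19 × 168.57942 = 17564.2897698 ≈ 17564.29
= Length: 168.58, Area: 17564.29

Length: 168.58, Area: 17564.29


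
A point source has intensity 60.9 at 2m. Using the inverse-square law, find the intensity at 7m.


I₁d₁² = I₂d₂²
I₂ = I₁ × (d₁/d₂)²
= 60.9 × (2/7)²
= 60.9 × 4/49
= 243.6/49
≈ 4.9714

4.9714


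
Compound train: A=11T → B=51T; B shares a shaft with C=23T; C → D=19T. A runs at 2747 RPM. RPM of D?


Stage 1: RPM_B = RPM_A × t_A/t_B = 2747 × 11/51 = 30217/51 ≈ 592.49
B and C share a shaft → RPM_C = RPM_B
Stage 2: RPM_D = RPM_C × t_C/t_D = RPM_A × (t_A×t_C)/(t_B×t_D)
Overall ratio = (11×23)/(51×19) = 253/969
RPM_D = 2747 × 253/969 = 694991/969
≈ 717.22 RPM

717.22 RPM


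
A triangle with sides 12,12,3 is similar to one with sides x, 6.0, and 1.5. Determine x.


Scale factor = 6.0/12 = 0.5
Missing side = 12 × 0.5
= 6.0

6.0


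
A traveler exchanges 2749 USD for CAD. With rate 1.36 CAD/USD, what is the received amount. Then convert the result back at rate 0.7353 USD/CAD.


Amount × rate = 2749 × 1.36 = 3738.64 CAD
Round-trip: 3738.64 × 0.7353 = 2749.02 USD
= 3738.64 CAD, then 2749.02 USD

3738.64 CAD, then 2749.02 USD


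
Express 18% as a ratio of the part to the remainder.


18% means 18 parts out of 100; remainder = 82
Part : remainder = 18:82
GCD = 2
= 9:41

9:41


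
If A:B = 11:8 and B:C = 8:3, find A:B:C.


Match B: multiply A:B by 8 → 88:64
Multiply B:C by 8 → 64:24
Combined: 88:64:24
GCD = 8
= 11:8:3

11:8:3


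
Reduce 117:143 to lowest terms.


GCD(117, 143) = 13
117/13 : 143/13
= 9:11

9:11


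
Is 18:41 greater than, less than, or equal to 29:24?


18/41 = 0.4390
29/24 = 1.2083
0.4390 < 1.2083, so 18:41 is less
= less than

less than


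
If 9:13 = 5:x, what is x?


Cross multiply: 9 × x = 13 × 5
9x = 65
x = 65 / 9
= 7.22

7.22


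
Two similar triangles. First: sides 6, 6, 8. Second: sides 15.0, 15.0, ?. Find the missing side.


Scale factor = 15.0/6 = 2.5
Missing side = 8 × 2.5
= 20.0

20.0


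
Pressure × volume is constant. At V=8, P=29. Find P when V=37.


Inverse proportion: x × y = constant
k = 8 × 29 = 232
y₂ = k / 37 = 232 / 37
= 6.27

6.27


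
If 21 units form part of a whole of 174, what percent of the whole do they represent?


Percentage = (part / whole) × 100
= (21 / 174) × 100
≈ 12.07%

12.07%


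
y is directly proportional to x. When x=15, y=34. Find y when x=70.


Direct proportion: y/x = constant
k = 34/15 ≈ 2.2667
y₂ = k × 70 = 34 × 70 / 15 = 2380/15
≈ 158.67

158.67


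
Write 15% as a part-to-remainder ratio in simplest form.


15% means 15 parts out of 100; remainder = 85
Part : remainder = 15:85
GCD = 5
= 3:17

3:17


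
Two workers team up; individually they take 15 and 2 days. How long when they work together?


Rate of A = 1/15 per day
Rate of B = 1/2 per day
Combined rate = 1/15 + 1/2 = 17/30 ≈ 0.5667 per day
Days = 1 / combined rate = 30/17
≈ 1.76 days

1.76 days


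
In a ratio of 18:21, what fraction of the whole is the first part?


Total parts = 18 + 21 = 39
First part: 18/39 = 6/13
= 6/13

6/13


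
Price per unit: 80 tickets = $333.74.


Unit rate = total / quantity
= 333.74 / 80
= $4.17 per unit

$4.17 per unit


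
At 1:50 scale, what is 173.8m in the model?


Model size = real / scale
= 173.8 / 50
= 3.4760 m

3.4760 m


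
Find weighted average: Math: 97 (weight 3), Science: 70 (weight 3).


Numerator = 97×3 + 70×3
= 291 + 210
= 501
Total weight = 6
Weighted avg = 501/6
= 83.50

83.50


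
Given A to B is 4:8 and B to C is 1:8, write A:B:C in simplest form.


Match B: multiply A:B by 1 → 4:8
Multiply B:C by 8 → 8:64
Combined: 4:8:64
GCD = 4
= 1:2:16

1:2:16


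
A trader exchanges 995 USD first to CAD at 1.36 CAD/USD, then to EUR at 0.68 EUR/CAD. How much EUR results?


Step 1: 995 USD × 1.36 = 1353.20 CAD
Step 2: 1353.20 CAD × 0.68 = 920.18 EUR
Implied rate USD→EUR = 1.36 × 0.68 = 0.9248
= 920.18 EUR

920.18 EUR


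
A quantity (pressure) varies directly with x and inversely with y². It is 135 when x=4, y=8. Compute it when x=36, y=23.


z = k·x/y²
Solve for k using the known point: k = z·y²/x = 135×64/4 = 8640/4 = 2160.0000
Now evaluate at x=36, y=23:
z = k × 36 / 529 = (8640 × 36) / (4 × 529) = 311040/2116
≈ 146.9943

146.9943


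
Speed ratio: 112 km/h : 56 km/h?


Ratio = 112:56
GCD = 56
Simplified = 2:1
Time ratio (same distance) = 1:2
Speed ratio = 2:1

2:1


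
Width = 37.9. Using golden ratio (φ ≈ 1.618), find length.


φ = (1 + √5) / 2 ≈ 1.618
Length = width × φ = 37.9 × 1.618 = 61.3222
≈ 61.32

61.32


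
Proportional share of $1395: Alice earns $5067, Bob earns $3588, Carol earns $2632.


Total income = 5067 + 3588 + 2632 = $11287
Alice: $1395 × 5067/11287 = $626.25
Bob: $1395 × 3588/11287 = $443.45
Carol: $1395 × 2632/11287 = $325.30
= Alice: $626.25, Bob: $443.45, Carol: $325.30

Alice: $626.25, Bob: $443.45, Carol: $325.30


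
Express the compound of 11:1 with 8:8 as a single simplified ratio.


Compound ratio = (11×8) : (1×8)
= 88:8
GCD = 8
= 11:1

11:1


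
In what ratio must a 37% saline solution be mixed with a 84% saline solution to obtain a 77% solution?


Let x parts of 37% mix with y parts of 84%.
37x + 84y = 77(x + y)
37x + 84y = 77x + 77y
x(37 - 77) = y(77 - 84)
x/y = (84 - 77)/(77 - 37) = 7/40
Simplify: 7:40
= 7:40

7:40


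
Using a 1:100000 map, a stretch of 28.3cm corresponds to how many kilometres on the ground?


Real distance = map distance × scale
= 28.3cm × 100000
= 2830000 cm = 28300.0 m
= 28.300 km

28.300 km


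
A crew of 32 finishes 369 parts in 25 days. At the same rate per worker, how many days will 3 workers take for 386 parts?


Days ∝ work / workers, so d₂ = d₁ × (m₁/m₂) × (w₂/w₁)
Workers factor (inverse): 32/3 ≈ 10.6667
Work factor (direct): 386/369 ≈ 1.0461
d₂ = 25 × 32/3 × 386/369 = (25 × 32 × 386) / (3 × 369) = 308800/1107
≈ 278.95 days

278.95 days


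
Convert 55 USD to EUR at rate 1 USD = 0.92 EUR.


Amount × rate = 55 × 0.92
= 50.60 EUR

50.60 EUR


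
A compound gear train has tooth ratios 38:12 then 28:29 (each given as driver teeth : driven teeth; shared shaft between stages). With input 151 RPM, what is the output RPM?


Stage 1: RPM_B = RPM_A × t_A/t_B = 151 × 38/12 = 5738/12 ≈ 478.17
B and C share a shaft → RPM_C = RPM_B
Stage 2: RPM_D = RPM_C × t_C/t_D = RPM_A × (t_A×t_C)/(t_B×t_D)
Overall ratio = (38×28)/(12×29) = 1064/348
RPM_D = 151 × 1064/348 = 160664/348
≈ 461.68 RPM

461.68 RPM


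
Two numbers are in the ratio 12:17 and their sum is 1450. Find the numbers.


Let A = 12k, B = 17k.
12k + 17k = 1450
29k = 1450 → k = 1450/29 = 50
A = 12×50 = 600, B = 17×50 = 850
= A = 600, B = 850

A = 600, B = 850


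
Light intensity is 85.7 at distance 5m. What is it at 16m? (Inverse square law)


I₁d₁² = I₂d₂²
I₂ = I₁ × (d₁/d₂)²
= 85.7 × (5/16)²
= 85.7 × 25/256
= 2142.5/256
≈ 8.3691

8.3691


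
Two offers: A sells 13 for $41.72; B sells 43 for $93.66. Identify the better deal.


Deal A: $41.72/13 = $3.2092/unit
Deal B: $93.66/43 = $2.1781/unit
B is cheaper per unit
= Deal B

Deal B


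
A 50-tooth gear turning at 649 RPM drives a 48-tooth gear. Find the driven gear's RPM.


Gear ratio = 50:48 = 25:24
RPM_B = RPM_A × (teeth_A / teeth_B)
= 649 × (50/48)
= 676.0 RPM

676.0 RPM


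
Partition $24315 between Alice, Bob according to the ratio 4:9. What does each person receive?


Total parts = 4 + 9 = 13
Alice: 24315 × 4/13 = 7481.54
Bob: 24315 × 9/13 = 16833.46
= Alice: $7481.54, Bob: $16833.46

Alice: $7481.54, Bob: $16833.46


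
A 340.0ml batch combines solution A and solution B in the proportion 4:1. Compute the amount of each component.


Total parts = 4 + 1 = 5
solution A: 340.0 × 4/5 = 272.0ml
solution B: 340.0 × 1/5 = 68.0ml
= 272.0ml and 68.0ml

272.0ml and 68.0ml


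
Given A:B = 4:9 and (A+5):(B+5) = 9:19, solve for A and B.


Let A = 4k, B = 9k.
(4k + 5) / (9k + 5) = 9/19
Cross-multiply: 19(4k + 5) = 9(9k + 5)
76k + 95 = 81k + 45
76k - 81k = 45 - 95
-5k = -50
k = -50/-5 = 10
A = 4×10 = 40, B = 9×10 = 90
= A = 40, B = 90

A = 40, B = 90


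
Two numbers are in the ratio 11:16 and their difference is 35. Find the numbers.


Let A = 11k, B = 16k.
16k - 11k = 35
5k = 35 → k = 35/5 = 7
A = 11×7 = 77, B = 16×7 = 112
= A = 77, B = 112

A = 77, B = 112


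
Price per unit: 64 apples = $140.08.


Unit rate = total / quantity
= 140.08 / 64
= $2.19 per unit

$2.19 per unit


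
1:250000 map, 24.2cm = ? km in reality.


Real distance = map distance × scale
= 24.2cm × 250000
= 6050000 cm = 60500.0 m
= 60.500 km

60.500 km


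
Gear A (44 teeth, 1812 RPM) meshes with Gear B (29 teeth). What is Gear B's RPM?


Gear ratio = 44:29 = 44:29
RPM_B = RPM_A × (teeth_A / teeth_B)
= 1812 × (44/29)
= 2749.2 RPM

2749.2 RPM


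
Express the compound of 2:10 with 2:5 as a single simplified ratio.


Compound ratio = (2×2) : (10×5)
= 4:50
GCD = 2
= 2:25

2:25


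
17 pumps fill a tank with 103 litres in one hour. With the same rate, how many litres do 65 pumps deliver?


Direct proportion: y/x = constant
k = 103/17 ≈ 6.0588
y₂ = k × 65 = 103 × 65 / 17 = 6695/17
≈ 393.82

393.82


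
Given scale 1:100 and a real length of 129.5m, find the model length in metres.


Model size = real / scale
= 129.5 / 100
= 1.2950 m

1.2950 m


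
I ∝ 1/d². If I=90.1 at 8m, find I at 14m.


I₁d₁² = I₂d₂²
I₂ = I₁ × (d₁/d₂)²
= 90.1 × (8/14)²
= 90.1 × 64/196
= 5766.4/196
≈ 29.4204

29.4204


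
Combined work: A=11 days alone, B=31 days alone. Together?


Rate of A = 1/11 per day
Rate of B = 1/31 per day
Combined rate = 1/11 + 1/31 = 42/341 ≈ 0.1232 per day
Days = 1 / combined rate = 341/42
≈ 8.12 days

8.12 days


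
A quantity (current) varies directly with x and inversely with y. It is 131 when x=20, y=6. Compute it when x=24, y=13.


z = k·x/y
Solve for k using the known point: k = z·y/x = 131×6/20 = 786/20 = 39.3000
Now evaluate at x=24, y=13:
z = k × 24 / 13 = (786 × 24) / (20 × 13) = 18864/260
≈ 72.5538

72.5538


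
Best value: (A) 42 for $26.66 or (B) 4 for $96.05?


Deal A: $26.66/42 = $0.6348/unit
Deal B: $96.05/4 = $24.0125/unit
A is cheaper per unit
= Deal A

Deal A


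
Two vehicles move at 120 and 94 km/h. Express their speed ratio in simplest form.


Ratio = 120:94
GCD = 2
Simplified = 60:47
Time ratio (same distance) = 47:60
Speed ratio = 60:47

60:47


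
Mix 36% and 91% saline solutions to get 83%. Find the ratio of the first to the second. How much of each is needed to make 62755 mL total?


Let x parts of 36% mix with y parts of 91%.
36x + 91y = 83(x + y)
36x + 91y = 83x + 83y
x(36 - 83) = y(83 - 91)
x/y = (91 - 83)/(83 - 36) = 8/47
Simplify: 8:47
Total parts = 55; one part = 62755/55 = 1141.00 mL
36% solution: 8×1141.00 = 9128.00 mL
91% solution: 47×1141.00 = 53627.00 mL
= ratio 8:47; 9128.00 mL and 53627.00 mL

ratio 8:47; 9128.00 mL and 53627.00 mL


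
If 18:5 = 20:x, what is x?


Cross multiply: 18 × x = 5 × 20
18x = 100
x = 100 / 18
= 5.56

5.56


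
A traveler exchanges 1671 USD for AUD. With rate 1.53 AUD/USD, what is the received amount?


Amount × rate = 1671 × 1.53
= 2556.63 AUD

2556.63 AUD


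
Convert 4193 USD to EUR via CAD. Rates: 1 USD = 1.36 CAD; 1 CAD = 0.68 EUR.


Step 1: 4193 USD × 1.36 = 5702.48 CAD
Step 2: 5702.48 CAD × 0.68 = 3877.69 EUR
Implied rate USD→EUR = 1.36 × 0.68 = 0.9248
= 3877.69 EUR

3877.69 EUR


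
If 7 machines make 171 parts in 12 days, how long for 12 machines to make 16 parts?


Days ∝ work / workers, so d₂ = d₁ × (m₁/m₂) × (w₂/w₁)
Workers factor (inverse): 7/12 ≈ 0.5833
Work factor (direct): 16/171 ≈ 0.0936
d₂ = 12 × 7/12 × 16/171 = (12 × 7 × 16) / (12 × 171) = 1344/2052
≈ 0.65 days

0.65 days


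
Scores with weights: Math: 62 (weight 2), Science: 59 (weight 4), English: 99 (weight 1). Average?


Numerator = 62×2 + 59×4 + 99×1
= 124 + 236 + 99
= 459
Total weight = 7
Weighted avg = 459/7
= 65.57

65.57


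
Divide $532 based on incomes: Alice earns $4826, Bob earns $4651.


Total income = 4826 + 4651 = $9477
Alice: $532 × 4826/9477 = $270.91
Bob: $532 × 4651/9477 = $261.09
= Alice: $270.91, Bob: $261.09

Alice: $270.91, Bob: $261.09


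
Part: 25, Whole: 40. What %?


Percentage = (part / whole) × 100
= (25 / 40) × 100
= 62.50%

62.50%


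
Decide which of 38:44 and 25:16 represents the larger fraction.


38/44 = 0.8636
25/16 = 1.5625
0.8636 < 1.5625, so 38:44 is less
= 25:16

25:16


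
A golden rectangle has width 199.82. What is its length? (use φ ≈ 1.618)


φ = (1 + √5) / 2 ≈ 1.618
Length = width × φ = 199.82 × 1.618 = 323.30876
≈ 323.31

323.31


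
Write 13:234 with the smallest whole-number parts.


GCD(13, 234) = 13
13/13 : 234/13
= 1:18

1:18


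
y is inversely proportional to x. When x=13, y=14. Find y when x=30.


Inverse proportion: x × y = constant
k = 13 × 14 = 182
y₂ = k / 30 = 182 / 30
= 6.07

6.07


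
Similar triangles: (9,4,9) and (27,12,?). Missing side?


Scale factor = 27/9 = 3
Missing side = 9 × 3
= 27.0

27.0


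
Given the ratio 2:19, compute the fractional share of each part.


Total parts = 2 + 19 = 21
First part: 2/21 = 2/21
Second part: 19/21 = 19/21
= 2/21 and 19/21

2/21 and 19/21


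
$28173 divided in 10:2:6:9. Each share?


Total parts = 10 + 2 + 6 + 9 = 27
Part 1: 28173 × 10/27 = 10434.44
Part 2: 28173 × 2/27 = 2086.89
Part 3: 28173 × 6/27 = 6260.67
Part 4: 28173 × 9/27 = 9391.00
= Part 1: $10434.44, Part 2: $2086.89, Part 3: $6260.67, Part 4: $9391.00

Part 1: $10434.44, Part 2: $2086.89, Part 3: $6260.67, Part 4: $9391.00


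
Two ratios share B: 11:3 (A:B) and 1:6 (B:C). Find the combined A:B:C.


Match B: multiply A:B by 1 → 11:3
Multiply B:C by 3 → 3:18
Combined: 11:3:18
GCD = 1
= 11:3:18

11:3:18


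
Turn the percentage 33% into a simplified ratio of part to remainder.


33% means 33 parts out of 100; remainder = 67
Part : remainder = 33:67
GCD = 1
= 33:67

33:67


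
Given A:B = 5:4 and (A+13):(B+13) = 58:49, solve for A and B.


Let A = 5k, B = 4k.
(5k + 13) / (4k + 13) = 58/49
Cross-multiply: 49(5k + 13) = 58(4k + 13)
245k + 637 = 232k + 754
245k - 232k = 754 - 637
13k = 117
k = 117/13 = 9
A = 5×9 = 45, B = 4×9 = 36
= A = 45, B = 36

A = 45, B = 36


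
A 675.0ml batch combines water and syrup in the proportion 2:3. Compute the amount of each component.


Total parts = 2 + 3 = 5
water: 675.0 × 2/5 = 270.0ml
syrup: 675.0 × 3/5 = 405.0ml
= 270.0ml and 405.0ml

270.0ml and 405.0ml


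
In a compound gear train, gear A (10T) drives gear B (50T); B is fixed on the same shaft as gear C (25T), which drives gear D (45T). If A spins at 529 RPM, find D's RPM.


Stage 1: RPM_B = RPM_A × t_A/t_B = 529 × 10/50 = 5290/50 = 105.80
B and C share a shaft → RPM_C = RPM_B
Stage 2: RPM_D = RPM_C × t_C/t_D = RPM_A × (t_A×t_C)/(t_B×t_D)
Overall ratio = (10×25)/(50×45) = 250/2250
RPM_D = 529 × 250/2250 = 132250/2250
≈ 58.78 RPM

58.78 RPM


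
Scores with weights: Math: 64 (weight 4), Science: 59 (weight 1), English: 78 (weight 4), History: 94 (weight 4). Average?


Numerator = 64×4 + 59×1 + 78×4 + 94×4
= 256 + 59 + 312 + 376
= 1003
Total weight = 13
Weighted avg = 1003/13
= 77.15

77.15


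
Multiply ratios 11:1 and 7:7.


Compound ratio = (11×7) : (1×7)
= 77:7
GCD = 7
= 11:1

11:1


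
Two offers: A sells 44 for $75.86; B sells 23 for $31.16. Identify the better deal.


Deal A: $75.86/44 = $1.7241/unit
Deal B: $31.16/23 = $1.3548/unit
B is cheaper per unit
= Deal B

Deal B


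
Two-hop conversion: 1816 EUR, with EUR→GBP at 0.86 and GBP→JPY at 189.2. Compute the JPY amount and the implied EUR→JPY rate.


Step 1: 1816 EUR × 0.86 = 1561.76 GBP
Step 2: 1561.76 GBP × 189.2 = 295484.99 JPY
Implied rate EUR→JPY = 0.86 × 189.2 = 162.7120
= 295484.99 JPY; implied rate 162.7120 JPY/EUR

295484.99 JPY; implied rate 162.7120 JPY/EUR


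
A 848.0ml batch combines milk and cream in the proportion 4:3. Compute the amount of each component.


Total parts = 4 + 3 = 7
milk: 848.0 × 4/7 = 484.6ml
cream: 848.0 × 3/7 = 363.4ml
= 484.6ml and 363.4ml

484.6ml and 363.4ml


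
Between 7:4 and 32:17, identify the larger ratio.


7/4 = 1.7500
32/17 = 1.8824
1.7500 < 1.8824, so 7:4 is less
= 32:17

32:17


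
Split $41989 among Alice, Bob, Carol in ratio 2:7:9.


Total parts = 2 + 7 + 9 = 18
Alice: 41989 × 2/18 = 4665.44
Bob: 41989 × 7/18 = 16329.06
Carol: 41989 × 9/18 = 20994.50
= Alice: $4665.44, Bob: $16329.06, Carol: $20994.50

Alice: $4665.44, Bob: $16329.06, Carol: $20994.50


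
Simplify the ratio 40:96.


GCD(40, 96) = 8
40/8 : 96/8
= 5:12

5:12


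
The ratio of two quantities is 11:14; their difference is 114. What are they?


Let A = 11k, B = 14k.
14k - 11k = 114
3k = 114 → k = 114/3 = 38
A = 11×38 = 418, B = 14×38 = 532
= A = 418, B = 532

A = 418, B = 532


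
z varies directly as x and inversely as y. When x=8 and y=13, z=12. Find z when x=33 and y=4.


z = k·x/y
Solve for k using the known point: k = z·y/x = 12×13/8 = 156/8 = 19.5000
Now evaluate at x=33, y=4:
z = k × 33 / 4 = (156 × 33) / (8 × 4) = 5148/32
= 160.8750

160.8750


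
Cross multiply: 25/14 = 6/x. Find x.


Cross multiply: 25 × x = 14 × 6
25x = 84
x = 84 / 25
= 3.36

3.36


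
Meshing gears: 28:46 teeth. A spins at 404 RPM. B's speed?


Gear ratio = 28:46 = 14:23
RPM_B = RPM_A × (teeth_A / teeth_B)
= 404 × (28/46)
= 245.9 RPM

245.9 RPM


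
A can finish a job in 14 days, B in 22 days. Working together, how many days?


Rate of A = 1/14 per day
Rate of B = 1/22 per day
Combined rate = 1/14 + 1/22 = 36/308 ≈ 0.1169 per day
Days = 1 / combined rate = 308/36
≈ 8.56 days

8.56 days


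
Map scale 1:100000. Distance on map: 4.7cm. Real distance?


Real distance = map distance × scale
= 4.7cm × 100000
= 470000 cm = 4700.0 m
= 4.700 km

4.700 km


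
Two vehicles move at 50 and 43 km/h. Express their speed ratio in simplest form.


Ratio = 50:43
GCD = 1
Simplified = 50:43
Time ratio (same distance) = 43:50
Speed ratio = 50:43

50:43


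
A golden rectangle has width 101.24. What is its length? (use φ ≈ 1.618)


φ = (1 + √5) / 2 ≈ 1.618
Length = width × φ = 101.24 × 1.618 = 163.80632
≈ 163.81

163.81


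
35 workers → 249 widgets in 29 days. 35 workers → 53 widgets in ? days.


Days ∝ work / workers, so d₂ = d₁ × (m₁/m₂) × (w₂/w₁)
Workers factor (inverse): 35/35 = 1.0000
Work factor (direct): 53/249 ≈ 0.2129
d₂ = 29 × 35/35 × 53/249 = (29 × 35 × 53) / (35 × 249) = 53795/8715
≈ 6.17 days

6.17 days


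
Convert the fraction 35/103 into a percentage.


Percentage = (part / whole) × 100
= (35 / 103) × 100
≈ 33.98%

33.98%


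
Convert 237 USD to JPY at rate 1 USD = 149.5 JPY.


Amount × rate = 237 × 149.5
= 35431.50 JPY

35431.50 JPY


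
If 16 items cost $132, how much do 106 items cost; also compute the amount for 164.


Direct proportion: y/x = constant
k = 132/16 = 8.2500
y at x=106: k × 106 = 132 × 106 / 16 = 13992/16 = 874.50
y at x=164: k × 164 = 132 × 164 / 16 = 21648/16 = 1353.00
= 874.50 and 1353.00

874.50 and 1353.00
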